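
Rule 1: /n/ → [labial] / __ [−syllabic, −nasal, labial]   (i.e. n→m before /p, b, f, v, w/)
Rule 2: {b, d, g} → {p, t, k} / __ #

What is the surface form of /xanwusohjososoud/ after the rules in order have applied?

Rule 1 (nasal place assimilation): /n/ precedes the labial consonant /w/, so it assimilates in place to [m]. /xanwusohjososoud/ → xamwusohjososoud.
Rule 2 (final devoicing): /d/ is a voiced stop in word-final position, so it devoices to [t]. /xamwusohjososoud/ → xamwusohjososout.

xamwusohjososout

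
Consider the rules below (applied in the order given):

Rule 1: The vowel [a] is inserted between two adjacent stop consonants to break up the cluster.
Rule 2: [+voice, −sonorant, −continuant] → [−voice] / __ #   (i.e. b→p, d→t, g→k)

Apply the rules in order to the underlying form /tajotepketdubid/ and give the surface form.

tajotepaketadubit

Rule 1 (stop-cluster a-epenthesis): /p/ and /k/ form a stop–stop cluster, so [a] is inserted between them. /t/ and /d/ form a stop–stop cluster, so [a] is inserted between them. /tajotepketdubid/ → tajotepaketadubid.
Rule 2 (final devoicing): /d/ is a voiced stop in word-final position, so it devoices to [t]. /tajotepaketadubid/ → tajotepaketadubit.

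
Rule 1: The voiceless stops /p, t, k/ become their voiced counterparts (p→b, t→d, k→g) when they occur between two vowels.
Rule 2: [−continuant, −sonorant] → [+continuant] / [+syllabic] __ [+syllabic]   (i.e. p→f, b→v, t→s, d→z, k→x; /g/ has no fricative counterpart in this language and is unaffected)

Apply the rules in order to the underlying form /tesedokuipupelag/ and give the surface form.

Rule 1 (intervocalic voicing): /k/ is a voiceless stop between vowels /o/ and /u/, so it voices to [g]. /p/ is a voiceless stop between vowels /i/ and /u/, so it voices to [b]. /p/ is a voiceless stop between vowels /u/ and /e/, so it voices to [b]. /tesedokuipupelag/ → tesedoguibubelag.
Rule 2 (intervocalic spirantization): /d/ is a stop between vowels /e/ and /o/, so it spirantizes to the fricative [z]. /b/ is a stop between vowels /i/ and /u/, so it spirantizes to the fricative [v]. /b/ is a stop between vowels /u/ and /e/, so it spirantizes to the fricative [v]. /tesedoguibubelag/ → tesezoguivuvelag.

tesezoguivuvelag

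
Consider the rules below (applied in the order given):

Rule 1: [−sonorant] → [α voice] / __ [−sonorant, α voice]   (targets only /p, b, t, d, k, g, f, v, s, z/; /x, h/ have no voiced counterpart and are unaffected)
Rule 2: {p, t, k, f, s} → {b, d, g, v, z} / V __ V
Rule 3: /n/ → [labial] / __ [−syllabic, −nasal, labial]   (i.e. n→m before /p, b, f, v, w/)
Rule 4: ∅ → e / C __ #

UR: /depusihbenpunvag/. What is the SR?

debuzihbempumvage

Rule 1 (regressive voicing assimilation): no segment meets the environment; /depusihbenpunvag/ is unchanged.
Rule 2 (intervocalic voicing): /p/ is a voiceless obstruent between vowels /e/ and /u/, so it voices to [b]. /s/ is a voiceless obstruent between vowels /u/ and /i/, so it voices to [z]. /depusihbenpunvag/ → debuzihbenpunvag.
Rule 3 (nasal place assimilation): /n/ precedes the labial consonant /p/, so it assimilates in place to [m]. /n/ precedes the labial consonant /v/, so it assimilates in place to [m]. /debuzihbenpunvag/ → debuzihbempumvag.
Rule 4 (final e-epenthesis): the form ends in the consonant /g/, so [e] is inserted word-finally. /debuzihbempumvag/ → debuzihbempumvage.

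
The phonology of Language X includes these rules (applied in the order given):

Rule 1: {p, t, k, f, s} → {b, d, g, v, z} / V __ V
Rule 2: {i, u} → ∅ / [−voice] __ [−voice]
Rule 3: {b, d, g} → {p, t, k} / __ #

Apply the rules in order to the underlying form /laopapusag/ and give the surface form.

Rule 1 (intervocalic voicing): /p/ is a voiceless obstruent between vowels /o/ and /a/, so it voices to [b]. /p/ is a voiceless obstruent between vowels /a/ and /u/, so it voices to [b]. /s/ is a voiceless obstruent between vowels /u/ and /a/, so it voices to [z]. /laopapusag/ → laobabuzag.
Rule 2 (high vowel syncope): no segment meets the environment; /laobabuzag/ is unchanged.
Rule 3 (final devoicing): /g/ is a voiced stop in word-final position, so it devoices to [k]. /laobabuzag/ → laobabuzak.

laobabuzak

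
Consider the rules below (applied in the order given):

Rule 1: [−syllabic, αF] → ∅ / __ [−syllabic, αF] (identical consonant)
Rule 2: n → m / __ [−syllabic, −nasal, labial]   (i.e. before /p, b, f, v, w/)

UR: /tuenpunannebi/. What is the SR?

tuempunanebi

Rule 1 (degemination): /nn/ is a geminate; the first /n/ deletes. /tuenpunannebi/ → tuenpunanebi.
Rule 2 (nasal place assimilation): /n/ precedes the labial consonant /p/, so it assimilates in place to [m]. /tuenpunanebi/ → tuempunanebi.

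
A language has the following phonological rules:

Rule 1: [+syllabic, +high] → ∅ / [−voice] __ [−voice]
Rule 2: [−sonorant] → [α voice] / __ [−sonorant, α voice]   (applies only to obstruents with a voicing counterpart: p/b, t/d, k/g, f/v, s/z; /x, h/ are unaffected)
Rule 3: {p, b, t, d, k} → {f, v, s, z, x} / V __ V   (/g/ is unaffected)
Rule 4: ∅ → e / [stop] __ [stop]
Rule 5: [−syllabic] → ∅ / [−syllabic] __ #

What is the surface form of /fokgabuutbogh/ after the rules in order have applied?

fogegavuudebok

Rule 1 (high vowel syncope): no segment meets the environment; /fokgabuutbogh/ is unchanged.
Rule 2 (regressive voicing assimilation): /k/ precedes the voiced obstruent /g/, so it voices to [g] by assimilation. /t/ precedes the voiced obstruent /b/, so it voices to [d] by assimilation. /g/ precedes the voiceless obstruent /h/, so it devoices to [k] by assimilation. /fokgabuutbogh/ → foggabuudbokh.
Rule 3 (intervocalic spirantization): /b/ is a stop between vowels /a/ and /u/, so it spirantizes to the fricative [v]. /foggabuudbokh/ → foggavuudbokh.
Rule 4 (stop-cluster e-epenthesis): /g/ and /g/ form a stop–stop cluster, so [e] is inserted between them. /d/ and /b/ form a stop–stop cluster, so [e] is inserted between them. /foggavuudbokh/ → fogegavuudebokh.
Rule 5 (final cluster simplification): /h/ is the second consonant of a word-final cluster /kh/, so it deletes. /fogegavuudebokh/ → fogegavuudebok.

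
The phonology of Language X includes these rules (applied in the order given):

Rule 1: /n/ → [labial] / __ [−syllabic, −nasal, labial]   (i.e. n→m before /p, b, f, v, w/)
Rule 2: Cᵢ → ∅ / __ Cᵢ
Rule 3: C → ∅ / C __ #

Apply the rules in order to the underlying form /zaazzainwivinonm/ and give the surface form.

zaazaimwivinon

Rule 1 (nasal place assimilation): /n/ precedes the labial consonant /w/, so it assimilates in place to [m]. /zaazzainwivinonm/ → zaazzaimwivinonm.
Rule 2 (degemination): /zz/ is a geminate; the first /z/ deletes. /zaazzaimwivinonm/ → zaazaimwivinonm.
Rule 3 (final cluster simplification): /m/ is the second consonant of a word-final cluster /nm/, so it deletes. /zaazaimwivinonm/ → zaazaimwivinon.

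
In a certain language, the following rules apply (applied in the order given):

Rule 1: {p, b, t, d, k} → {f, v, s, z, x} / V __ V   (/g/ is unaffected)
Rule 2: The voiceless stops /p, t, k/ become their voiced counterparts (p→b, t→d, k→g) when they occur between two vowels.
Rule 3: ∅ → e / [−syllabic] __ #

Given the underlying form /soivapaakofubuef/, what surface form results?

soivafaaxofuvuefe

Rule 1 (intervocalic spirantization): /p/ is a stop between vowels /a/ and /a/, so it spirantizes to the fricative [f]. /k/ is a stop between vowels /a/ and /o/, so it spirantizes to the fricative [x]. /b/ is a stop between vowels /u/ and /u/, so it spirantizes to the fricative [v]. /soivapaakofubuef/ → soivafaaxofuvuef.
Rule 2 (intervocalic voicing): no segment meets the environment; /soivafaaxofuvuef/ is unchanged.
Rule 3 (final e-epenthesis): the form ends in the consonant /f/, so [e] is inserted word-finally. /soivafaaxofuvuef/ → soivafaaxofuvuefe.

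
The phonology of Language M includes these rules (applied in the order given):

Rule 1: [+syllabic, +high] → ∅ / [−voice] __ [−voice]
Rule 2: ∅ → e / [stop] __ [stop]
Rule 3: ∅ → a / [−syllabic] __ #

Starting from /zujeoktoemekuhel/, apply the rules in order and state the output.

Rule 1 (high vowel syncope): /u/ is a high vowel flanked by voiceless consonants /k/ and /h/, so it deletes. /zujeoktoemekuhel/ → zujeoktoemekhel.
Rule 2 (stop-cluster e-epenthesis): /k/ and /t/ form a stop–stop cluster, so [e] is inserted between them. /zujeoktoemekhel/ → zujeoketoemekhel.
Rule 3 (final a-epenthesis): the form ends in the consonant /l/, so [a] is inserted word-finally. /zujeoketoemekhel/ → zujeoketoemekhela.

zujeoketoemekhela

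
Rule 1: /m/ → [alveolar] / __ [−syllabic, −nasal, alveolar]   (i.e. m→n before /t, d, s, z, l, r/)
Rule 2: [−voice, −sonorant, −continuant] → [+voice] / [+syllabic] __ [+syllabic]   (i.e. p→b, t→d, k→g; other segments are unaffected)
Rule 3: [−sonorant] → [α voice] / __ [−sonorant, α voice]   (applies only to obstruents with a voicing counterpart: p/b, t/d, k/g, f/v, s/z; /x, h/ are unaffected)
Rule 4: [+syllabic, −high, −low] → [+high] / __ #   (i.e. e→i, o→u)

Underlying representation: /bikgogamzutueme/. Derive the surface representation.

Rule 1 (nasal place assimilation): /m/ precedes the alveolar consonant /z/, so it assimilates in place to [n]. /bikgogamzutueme/ → bikgoganzutueme.
Rule 2 (intervocalic voicing): /t/ is a voiceless stop between vowels /u/ and /u/, so it voices to [d]. /bikgoganzutueme/ → bikgoganzudueme.
Rule 3 (regressive voicing assimilation): /k/ precedes the voiced obstruent /g/, so it voices to [g] by assimilation. /bikgoganzudueme/ → biggoganzudueme.
Rule 4 (final vowel raising): /e/ is a mid vowel in word-final position, so it raises to [i]. /biggoganzudueme/ → biggoganzuduemi.

biggoganzuduemi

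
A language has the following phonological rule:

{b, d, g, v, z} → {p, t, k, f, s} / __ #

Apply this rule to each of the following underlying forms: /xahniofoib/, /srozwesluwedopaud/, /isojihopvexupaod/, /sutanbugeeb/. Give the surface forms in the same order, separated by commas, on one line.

xahniofoip, srozwesluwedopaut, isojihopvexupaot, sutanbugeep

/xahniofoib/: /b/ is a voiced obstruent in word-final position, so it devoices to [p]. → [xahniofoip].
/srozwesluwedopaud/: /d/ is a voiced obstruent in word-final position, so it devoices to [t]. → [srozwesluwedopaut].
/isojihopvexupaod/: /d/ is a voiced obstruent in word-final position, so it devoices to [t]. → [isojihopvexupaot].
/sutanbugeeb/: /b/ is a voiced obstruent in word-final position, so it devoices to [p]. → [sutanbugeep].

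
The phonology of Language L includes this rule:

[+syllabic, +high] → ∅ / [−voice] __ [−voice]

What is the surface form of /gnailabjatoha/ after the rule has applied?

No segment of /gnailabjatoha/ meets the structural description of the rule, so the form surfaces unchanged.

gnailabjatoha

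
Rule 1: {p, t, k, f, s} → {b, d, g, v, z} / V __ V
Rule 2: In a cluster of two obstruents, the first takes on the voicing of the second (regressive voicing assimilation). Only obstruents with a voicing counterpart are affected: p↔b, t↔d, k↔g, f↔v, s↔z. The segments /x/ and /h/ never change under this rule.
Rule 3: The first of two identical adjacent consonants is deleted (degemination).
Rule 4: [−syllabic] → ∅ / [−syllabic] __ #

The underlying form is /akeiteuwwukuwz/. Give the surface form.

Rule 1 (intervocalic voicing): /k/ is a voiceless obstruent between vowels /a/ and /e/, so it voices to [g]. /t/ is a voiceless obstruent between vowels /i/ and /e/, so it voices to [d]. /k/ is a voiceless obstruent between vowels /u/ and /u/, so it voices to [g]. /akeiteuwwukuwz/ → ageideuwwuguwz.
Rule 2 (regressive voicing assimilation): no segment meets the environment; /ageideuwwuguwz/ is unchanged.
Rule 3 (degemination): /ww/ is a geminate; the first /w/ deletes. /ageideuwwuguwz/ → ageideuwuguwz.
Rule 4 (final cluster simplification): /z/ is the second consonant of a word-final cluster /wz/, so it deletes. /ageideuwuguwz/ → ageideuwuguw.

ageideuwuguw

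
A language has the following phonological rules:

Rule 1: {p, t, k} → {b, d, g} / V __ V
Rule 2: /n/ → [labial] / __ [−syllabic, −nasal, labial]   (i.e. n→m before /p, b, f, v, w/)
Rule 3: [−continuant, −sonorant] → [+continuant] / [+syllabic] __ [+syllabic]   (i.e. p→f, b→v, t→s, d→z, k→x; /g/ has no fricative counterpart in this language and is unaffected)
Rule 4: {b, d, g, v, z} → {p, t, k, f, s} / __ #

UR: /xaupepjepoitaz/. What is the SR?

xauvepjevoizas

Rule 1 (intervocalic voicing): /p/ is a voiceless stop between vowels /u/ and /e/, so it voices to [b]. /p/ is a voiceless stop between vowels /e/ and /o/, so it voices to [b]. /t/ is a voiceless stop between vowels /i/ and /a/, so it voices to [d]. /xaupepjepoitaz/ → xaubepjeboidaz.
Rule 2 (nasal place assimilation): no segment meets the environment; /xaubepjeboidaz/ is unchanged.
Rule 3 (intervocalic spirantization): /b/ is a stop between vowels /u/ and /e/, so it spirantizes to the fricative [v]. /b/ is a stop between vowels /e/ and /o/, so it spirantizes to the fricative [v]. /d/ is a stop between vowels /i/ and /a/, so it spirantizes to the fricative [z]. /xaubepjeboidaz/ → xauvepjevoizaz.
Rule 4 (final devoicing): /z/ is a voiced obstruent in word-final position, so it devoices to [s]. /xauvepjevoizaz/ → xauvepjevoizas.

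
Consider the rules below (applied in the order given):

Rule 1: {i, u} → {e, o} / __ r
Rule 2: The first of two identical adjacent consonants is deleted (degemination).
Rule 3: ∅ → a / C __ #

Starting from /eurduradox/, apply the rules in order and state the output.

Rule 1 (pre-rhotic lowering): /u/ is a high vowel immediately before /r/, so it lowers to [o]. /u/ is a high vowel immediately before /r/, so it lowers to [o]. /eurduradox/ → eordoradox.
Rule 2 (degemination): no segment meets the environment; /eordoradox/ is unchanged.
Rule 3 (final a-epenthesis): the form ends in the consonant /x/, so [a] is inserted word-finally. /eordoradox/ → eordoradoxa.

eordoradoxa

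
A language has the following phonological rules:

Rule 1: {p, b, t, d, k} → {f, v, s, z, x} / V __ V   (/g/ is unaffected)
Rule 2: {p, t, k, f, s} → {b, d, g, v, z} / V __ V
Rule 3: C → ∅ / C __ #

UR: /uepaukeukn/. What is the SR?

Rule 1 (intervocalic spirantization): /p/ is a stop between vowels /e/ and /a/, so it spirantizes to the fricative [f]. /k/ is a stop between vowels /u/ and /e/, so it spirantizes to the fricative [x]. /uepaukeukn/ → uefauxeukn.
Rule 2 (intervocalic voicing): /f/ is a voiceless obstruent between vowels /e/ and /a/, so it voices to [v]. /uefauxeukn/ → uevauxeukn.
Rule 3 (final cluster simplification): /n/ is the second consonant of a word-final cluster /kn/, so it deletes. /uevauxeukn/ → uevauxeuk.

uevauxeuk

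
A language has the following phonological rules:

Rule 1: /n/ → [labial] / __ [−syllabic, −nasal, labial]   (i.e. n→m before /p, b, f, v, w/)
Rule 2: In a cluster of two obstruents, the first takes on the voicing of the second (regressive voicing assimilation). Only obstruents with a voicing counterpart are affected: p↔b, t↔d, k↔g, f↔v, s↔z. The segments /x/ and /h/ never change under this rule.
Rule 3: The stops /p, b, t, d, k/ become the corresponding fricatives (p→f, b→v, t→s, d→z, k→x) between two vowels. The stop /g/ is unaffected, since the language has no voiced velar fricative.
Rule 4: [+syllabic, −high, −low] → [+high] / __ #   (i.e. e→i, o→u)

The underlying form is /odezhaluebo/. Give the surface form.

Rule 1 (nasal place assimilation): no segment meets the environment; /odezhaluebo/ is unchanged.
Rule 2 (regressive voicing assimilation): /z/ precedes the voiceless obstruent /h/, so it devoices to [s] by assimilation. /odezhaluebo/ → odeshaluebo.
Rule 3 (intervocalic spirantization): /d/ is a stop between vowels /o/ and /e/, so it spirantizes to the fricative [z]. /b/ is a stop between vowels /e/ and /o/, so it spirantizes to the fricative [v]. /odeshaluebo/ → ozeshaluevo.
Rule 4 (final vowel raising): /o/ is a mid vowel in word-final position, so it raises to [u]. /ozeshaluevo/ → ozeshaluevu.

ozeshaluevu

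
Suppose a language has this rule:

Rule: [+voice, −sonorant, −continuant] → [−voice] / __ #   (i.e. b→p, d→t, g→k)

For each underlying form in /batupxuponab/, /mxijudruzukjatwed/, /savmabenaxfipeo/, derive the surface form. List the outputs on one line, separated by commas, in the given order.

/batupxuponab/: /b/ is a voiced stop in word-final position, so it devoices to [p]. → [batupxuponap].
/mxijudruzukjatwed/: /d/ is a voiced stop in word-final position, so it devoices to [t]. → [mxijudruzukjatwet].
/savmabenaxfipeo/: the rule's environment is not met; surfaces unchanged as [savmabenaxfipeo].

batupxuponap, mxijudruzukjatwet, savmabenaxfipeo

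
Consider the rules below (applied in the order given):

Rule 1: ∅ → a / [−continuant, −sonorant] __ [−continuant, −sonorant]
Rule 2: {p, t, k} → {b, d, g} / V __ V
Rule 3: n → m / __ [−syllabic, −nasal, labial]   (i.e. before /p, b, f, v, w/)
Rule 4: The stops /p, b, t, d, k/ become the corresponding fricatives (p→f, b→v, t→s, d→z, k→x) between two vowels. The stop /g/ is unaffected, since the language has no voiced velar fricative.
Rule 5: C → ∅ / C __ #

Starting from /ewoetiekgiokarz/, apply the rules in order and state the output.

Rule 1 (stop-cluster a-epenthesis): /k/ and /g/ form a stop–stop cluster, so [a] is inserted between them. /ewoetiekgiokarz/ → ewoetiekagiokarz.
Rule 2 (intervocalic voicing): /t/ is a voiceless stop between vowels /e/ and /i/, so it voices to [d]. /k/ is a voiceless stop between vowels /e/ and /a/, so it voices to [g]. /k/ is a voiceless stop between vowels /o/ and /a/, so it voices to [g]. /ewoetiekagiokarz/ → ewoediegagiogarz.
Rule 3 (nasal place assimilation): no segment meets the environment; /ewoediegagiogarz/ is unchanged.
Rule 4 (intervocalic spirantization): /d/ is a stop between vowels /e/ and /i/, so it spirantizes to the fricative [z]. /ewoediegagiogarz/ → ewoeziegagiogarz.
Rule 5 (final cluster simplification): /z/ is the second consonant of a word-final cluster /rz/, so it deletes. /ewoeziegagiogarz/ → ewoeziegagiogar.

ewoeziegagiogar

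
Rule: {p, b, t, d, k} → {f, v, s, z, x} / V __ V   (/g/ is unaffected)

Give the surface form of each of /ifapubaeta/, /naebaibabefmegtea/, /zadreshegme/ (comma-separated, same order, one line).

ifafuvaesa, naevaivavefmegtea, zadreshegme

/ifapubaeta/: /p/ is a stop between vowels /a/ and /u/, so it spirantizes to the fricative [f]. /b/ is a stop between vowels /u/ and /a/, so it spirantizes to the fricative [v]. /t/ is a stop between vowels /e/ and /a/, so it spirantizes to the fricative [s]. → [ifafuvaesa].
/naebaibabefmegtea/: /b/ is a stop between vowels /e/ and /a/, so it spirantizes to the fricative [v]. /b/ is a stop between vowels /i/ and /a/, so it spirantizes to the fricative [v]. /b/ is a stop between vowels /a/ and /e/, so it spirantizes to the fricative [v]. → [naevaivavefmegtea].
/zadreshegme/: the rule's environment is not met; surfaces unchanged as [zadreshegme].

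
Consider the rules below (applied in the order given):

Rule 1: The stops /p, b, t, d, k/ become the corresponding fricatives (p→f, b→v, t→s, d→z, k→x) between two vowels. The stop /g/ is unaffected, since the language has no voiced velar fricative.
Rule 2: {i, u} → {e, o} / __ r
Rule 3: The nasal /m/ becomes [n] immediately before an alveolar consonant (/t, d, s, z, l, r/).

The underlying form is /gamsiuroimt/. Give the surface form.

gansioroint

Rule 1 (intervocalic spirantization): no segment meets the environment; /gamsiuroimt/ is unchanged.
Rule 2 (pre-rhotic lowering): /u/ is a high vowel immediately before /r/, so it lowers to [o]. /gamsiuroimt/ → gamsioroimt.
Rule 3 (nasal place assimilation): /m/ precedes the alveolar consonant /s/, so it assimilates in place to [n]. /m/ precedes the alveolar consonant /t/, so it assimilates in place to [n]. /gamsioroimt/ → gansioroint.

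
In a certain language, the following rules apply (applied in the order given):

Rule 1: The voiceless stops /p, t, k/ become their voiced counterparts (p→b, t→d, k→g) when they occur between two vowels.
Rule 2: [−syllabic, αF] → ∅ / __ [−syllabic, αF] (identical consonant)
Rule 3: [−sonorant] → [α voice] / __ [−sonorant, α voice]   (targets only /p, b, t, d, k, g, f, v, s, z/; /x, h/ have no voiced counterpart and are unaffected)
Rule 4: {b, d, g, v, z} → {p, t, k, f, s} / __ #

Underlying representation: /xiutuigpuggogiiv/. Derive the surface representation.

xiuduikpugogiif

Rule 1 (intervocalic voicing): /t/ is a voiceless stop between vowels /u/ and /u/, so it voices to [d]. /xiutuigpuggogiiv/ → xiuduigpuggogiiv.
Rule 2 (degemination): /gg/ is a geminate; the first /g/ deletes. /xiuduigpuggogiiv/ → xiuduigpugogiiv.
Rule 3 (regressive voicing assimilation): /g/ precedes the voiceless obstruent /p/, so it devoices to [k] by assimilation. /xiuduigpugogiiv/ → xiuduikpugogiiv.
Rule 4 (final devoicing): /v/ is a voiced obstruent in word-final position, so it devoices to [f]. /xiuduikpugogiiv/ → xiuduikpugogiif.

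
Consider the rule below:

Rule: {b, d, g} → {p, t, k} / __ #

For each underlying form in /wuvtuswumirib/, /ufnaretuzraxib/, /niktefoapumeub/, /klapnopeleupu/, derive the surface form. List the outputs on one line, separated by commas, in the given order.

/wuvtuswumirib/: /b/ is a voiced stop in word-final position, so it devoices to [p]. → [wuvtuswumirip].
/ufnaretuzraxib/: /b/ is a voiced stop in word-final position, so it devoices to [p]. → [ufnaretuzraxip].
/niktefoapumeub/: /b/ is a voiced stop in word-final position, so it devoices to [p]. → [niktefoapumeup].
/klapnopeleupu/: the rule's environment is not met; surfaces unchanged as [klapnopeleupu].

wuvtuswumirip, ufnaretuzraxip, niktefoapumeup, klapnopeleupu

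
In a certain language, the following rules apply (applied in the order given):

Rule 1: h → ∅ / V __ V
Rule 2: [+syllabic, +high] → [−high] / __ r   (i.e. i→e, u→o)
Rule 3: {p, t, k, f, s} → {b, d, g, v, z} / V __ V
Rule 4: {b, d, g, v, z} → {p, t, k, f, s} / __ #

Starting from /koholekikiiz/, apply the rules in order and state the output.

Rule 1 (intervocalic h-deletion): /h/ occurs between vowels /o/ and /o/, so it deletes. /koholekikiiz/ → koolekikiiz.
Rule 2 (pre-rhotic lowering): no segment meets the environment; /koolekikiiz/ is unchanged.
Rule 3 (intervocalic voicing): /k/ is a voiceless obstruent between vowels /e/ and /i/, so it voices to [g]. /k/ is a voiceless obstruent between vowels /i/ and /i/, so it voices to [g]. /koolekikiiz/ → koolegigiiz.
Rule 4 (final devoicing): /z/ is a voiced obstruent in word-final position, so it devoices to [s]. /koolegigiiz/ → koolegigiis.

koolegigiis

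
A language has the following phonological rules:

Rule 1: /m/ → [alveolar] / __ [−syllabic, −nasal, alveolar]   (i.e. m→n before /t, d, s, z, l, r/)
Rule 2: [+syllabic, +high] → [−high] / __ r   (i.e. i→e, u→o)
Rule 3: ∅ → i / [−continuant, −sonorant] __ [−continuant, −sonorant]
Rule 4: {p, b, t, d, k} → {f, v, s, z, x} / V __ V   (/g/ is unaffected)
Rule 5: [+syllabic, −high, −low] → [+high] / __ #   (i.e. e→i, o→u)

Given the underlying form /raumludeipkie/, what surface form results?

raunluzeifixii

Rule 1 (nasal place assimilation): /m/ precedes the alveolar consonant /l/, so it assimilates in place to [n]. /raumludeipkie/ → raunludeipkie.
Rule 2 (pre-rhotic lowering): no segment meets the environment; /raunludeipkie/ is unchanged.
Rule 3 (stop-cluster i-epenthesis): /p/ and /k/ form a stop–stop cluster, so [i] is inserted between them. /raunludeipkie/ → raunludeipikie.
Rule 4 (intervocalic spirantization): /d/ is a stop between vowels /u/ and /e/, so it spirantizes to the fricative [z]. /p/ is a stop between vowels /i/ and /i/, so it spirantizes to the fricative [f]. /k/ is a stop between vowels /i/ and /i/, so it spirantizes to the fricative [x]. /raunludeipikie/ → raunluzeifixie.
Rule 5 (final vowel raising): /e/ is a mid vowel in word-final position, so it raises to [i]. /raunluzeifixie/ → raunluzeifixii.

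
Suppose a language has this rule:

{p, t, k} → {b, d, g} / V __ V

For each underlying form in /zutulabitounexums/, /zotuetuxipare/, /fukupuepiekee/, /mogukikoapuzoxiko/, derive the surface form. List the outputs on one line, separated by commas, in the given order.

/zutulabitounexums/: /t/ is a voiceless stop between vowels /u/ and /u/, so it voices to [d]. /t/ is a voiceless stop between vowels /i/ and /o/, so it voices to [d]. → [zudulabidounexums].
/zotuetuxipare/: /t/ is a voiceless stop between vowels /o/ and /u/, so it voices to [d]. /t/ is a voiceless stop between vowels /e/ and /u/, so it voices to [d]. /p/ is a voiceless stop between vowels /i/ and /a/, so it voices to [b]. → [zodueduxibare].
/fukupuepiekee/: /k/ is a voiceless stop between vowels /u/ and /u/, so it voices to [g]. /p/ is a voiceless stop between vowels /u/ and /u/, so it voices to [b]. /p/ is a voiceless stop between vowels /e/ and /i/, so it voices to [b]. /k/ is a voiceless stop between vowels /e/ and /e/, so it voices to [g]. → [fugubuebiegee].
/mogukikoapuzoxiko/: /k/ is a voiceless stop between vowels /u/ and /i/, so it voices to [g]. /k/ is a voiceless stop between vowels /i/ and /o/, so it voices to [g]. /p/ is a voiceless stop between vowels /a/ and /u/, so it voices to [b]. /k/ is a voiceless stop between vowels /i/ and /o/, so it voices to [g]. → [mogugigoabuzoxigo].

zudulabidounexums, zodueduxibare, fugubuebiegee, mogugigoabuzoxigo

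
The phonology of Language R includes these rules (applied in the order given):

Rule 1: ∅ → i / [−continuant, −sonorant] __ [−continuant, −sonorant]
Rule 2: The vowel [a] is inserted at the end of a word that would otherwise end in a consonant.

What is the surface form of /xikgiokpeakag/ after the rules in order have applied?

xikigiokipeakaga

Rule 1 (stop-cluster i-epenthesis): /k/ and /g/ form a stop–stop cluster, so [i] is inserted between them. /k/ and /p/ form a stop–stop cluster, so [i] is inserted between them. /xikgiokpeakag/ → xikigiokipeakag.
Rule 2 (final a-epenthesis): the form ends in the consonant /g/, so [a] is inserted word-finally. /xikigiokipeakag/ → xikigiokipeakaga.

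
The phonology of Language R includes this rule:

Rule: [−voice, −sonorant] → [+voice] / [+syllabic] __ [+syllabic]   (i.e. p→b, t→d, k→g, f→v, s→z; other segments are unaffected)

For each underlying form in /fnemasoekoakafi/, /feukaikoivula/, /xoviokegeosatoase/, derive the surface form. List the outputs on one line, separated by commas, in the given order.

/fnemasoekoakafi/: /s/ is a voiceless obstruent between vowels /a/ and /o/, so it voices to [z]. /k/ is a voiceless obstruent between vowels /e/ and /o/, so it voices to [g]. /k/ is a voiceless obstruent between vowels /a/ and /a/, so it voices to [g]. /f/ is a voiceless obstruent between vowels /a/ and /i/, so it voices to [v]. → [fnemazoegoagavi].
/feukaikoivula/: /k/ is a voiceless obstruent between vowels /u/ and /a/, so it voices to [g]. /k/ is a voiceless obstruent between vowels /i/ and /o/, so it voices to [g]. → [feugaigoivula].
/xoviokegeosatoase/: /k/ is a voiceless obstruent between vowels /o/ and /e/, so it voices to [g]. /s/ is a voiceless obstruent between vowels /o/ and /a/, so it voices to [z]. /t/ is a voiceless obstruent between vowels /a/ and /o/, so it voices to [d]. /s/ is a voiceless obstruent between vowels /a/ and /e/, so it voices to [z]. → [xoviogegeozadoaze].

fnemazoegoagavi, feugaigoivula, xoviogegeozadoaze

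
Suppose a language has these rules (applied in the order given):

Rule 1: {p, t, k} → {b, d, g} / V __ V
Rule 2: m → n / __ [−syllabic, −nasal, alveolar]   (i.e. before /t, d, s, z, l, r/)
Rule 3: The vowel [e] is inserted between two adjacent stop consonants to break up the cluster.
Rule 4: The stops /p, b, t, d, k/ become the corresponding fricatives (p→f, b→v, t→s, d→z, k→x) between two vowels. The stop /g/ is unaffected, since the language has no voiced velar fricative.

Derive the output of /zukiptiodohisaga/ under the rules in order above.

zugifesiozohisaga

Rule 1 (intervocalic voicing): /k/ is a voiceless stop between vowels /u/ and /i/, so it voices to [g]. /zukiptiodohisaga/ → zugiptiodohisaga.
Rule 2 (nasal place assimilation): no segment meets the environment; /zugiptiodohisaga/ is unchanged.
Rule 3 (stop-cluster e-epenthesis): /p/ and /t/ form a stop–stop cluster, so [e] is inserted between them. /zugiptiodohisaga/ → zugipetiodohisaga.
Rule 4 (intervocalic spirantization): /p/ is a stop between vowels /i/ and /e/, so it spirantizes to the fricative [f]. /t/ is a stop between vowels /e/ and /i/, so it spirantizes to the fricative [s]. /d/ is a stop between vowels /o/ and /o/, so it spirantizes to the fricative [z]. /zugipetiodohisaga/ → zugifesiozohisaga.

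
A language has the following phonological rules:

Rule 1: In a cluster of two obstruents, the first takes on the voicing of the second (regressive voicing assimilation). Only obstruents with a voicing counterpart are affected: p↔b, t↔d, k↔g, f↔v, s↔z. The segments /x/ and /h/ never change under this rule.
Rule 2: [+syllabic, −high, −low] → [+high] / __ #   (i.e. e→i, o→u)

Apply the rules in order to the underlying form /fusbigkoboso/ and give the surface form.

Rule 1 (regressive voicing assimilation): /s/ precedes the voiced obstruent /b/, so it voices to [z] by assimilation. /g/ precedes the voiceless obstruent /k/, so it devoices to [k] by assimilation. /fusbigkoboso/ → fuzbikkoboso.
Rule 2 (final vowel raising): /o/ is a mid vowel in word-final position, so it raises to [u]. /fuzbikkoboso/ → fuzbikkobosu.

fuzbikkobosu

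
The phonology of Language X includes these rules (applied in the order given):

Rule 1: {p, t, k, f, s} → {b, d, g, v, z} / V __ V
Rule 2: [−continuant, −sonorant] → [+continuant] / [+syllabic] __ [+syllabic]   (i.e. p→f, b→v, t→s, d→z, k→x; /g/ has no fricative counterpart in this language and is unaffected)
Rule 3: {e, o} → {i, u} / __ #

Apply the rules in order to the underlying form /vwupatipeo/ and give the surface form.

vwuvaziveu

Rule 1 (intervocalic voicing): /p/ is a voiceless obstruent between vowels /u/ and /a/, so it voices to [b]. /t/ is a voiceless obstruent between vowels /a/ and /i/, so it voices to [d]. /p/ is a voiceless obstruent between vowels /i/ and /e/, so it voices to [b]. /vwupatipeo/ → vwubadibeo.
Rule 2 (intervocalic spirantization): /b/ is a stop between vowels /u/ and /a/, so it spirantizes to the fricative [v]. /d/ is a stop between vowels /a/ and /i/, so it spirantizes to the fricative [z]. /b/ is a stop between vowels /i/ and /e/, so it spirantizes to the fricative [v]. /vwubadibeo/ → vwuvaziveo.
Rule 3 (final vowel raising): /o/ is a mid vowel in word-final position, so it raises to [u]. /vwuvaziveo/ → vwuvaziveu.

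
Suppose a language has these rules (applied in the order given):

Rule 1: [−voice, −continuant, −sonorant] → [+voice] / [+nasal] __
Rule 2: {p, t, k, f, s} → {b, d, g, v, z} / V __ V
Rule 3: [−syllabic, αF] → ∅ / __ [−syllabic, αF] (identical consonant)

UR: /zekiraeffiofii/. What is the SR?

zegiraefiovii

Rule 1 (post-nasal voicing): no segment meets the environment; /zekiraeffiofii/ is unchanged.
Rule 2 (intervocalic voicing): /k/ is a voiceless obstruent between vowels /e/ and /i/, so it voices to [g]. /f/ is a voiceless obstruent between vowels /o/ and /i/, so it voices to [v]. /zekiraeffiofii/ → zegiraeffiovii.
Rule 3 (degemination): /ff/ is a geminate; the first /f/ deletes. /zegiraeffiovii/ → zegiraefiovii.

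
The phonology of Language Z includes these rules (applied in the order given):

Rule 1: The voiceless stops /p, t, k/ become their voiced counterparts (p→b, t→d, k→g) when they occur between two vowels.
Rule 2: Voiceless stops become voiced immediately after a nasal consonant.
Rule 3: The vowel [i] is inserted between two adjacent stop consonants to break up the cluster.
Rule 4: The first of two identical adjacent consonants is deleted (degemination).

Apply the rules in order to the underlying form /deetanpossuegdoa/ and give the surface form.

deedanbosuegidoa

Rule 1 (intervocalic voicing): /t/ is a voiceless stop between vowels /e/ and /a/, so it voices to [d]. /deetanpossuegdoa/ → deedanpossuegdoa.
Rule 2 (post-nasal voicing): /p/ is a voiceless stop immediately after the nasal /n/, so it voices to [b]. /deedanpossuegdoa/ → deedanbossuegdoa.
Rule 3 (stop-cluster i-epenthesis): /g/ and /d/ form a stop–stop cluster, so [i] is inserted between them. /deedanbossuegdoa/ → deedanbossuegidoa.
Rule 4 (degemination): /ss/ is a geminate; the first /s/ deletes. /deedanbossuegidoa/ → deedanbosuegidoa.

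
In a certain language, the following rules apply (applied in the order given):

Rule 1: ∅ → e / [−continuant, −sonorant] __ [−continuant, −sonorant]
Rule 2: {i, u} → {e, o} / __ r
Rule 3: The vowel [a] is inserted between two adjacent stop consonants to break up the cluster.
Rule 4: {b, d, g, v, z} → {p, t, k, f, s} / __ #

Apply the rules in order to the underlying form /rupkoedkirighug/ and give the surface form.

rupekoedekerighuk

Rule 1 (stop-cluster e-epenthesis): /p/ and /k/ form a stop–stop cluster, so [e] is inserted between them. /d/ and /k/ form a stop–stop cluster, so [e] is inserted between them. /rupkoedkirighug/ → rupekoedekirighug.
Rule 2 (pre-rhotic lowering): /i/ is a high vowel immediately before /r/, so it lowers to [e]. /rupekoedekirighug/ → rupekoedekerighug.
Rule 3 (stop-cluster a-epenthesis): no segment meets the environment; /rupekoedekerighug/ is unchanged.
Rule 4 (final devoicing): /g/ is a voiced obstruent in word-final position, so it devoices to [k]. /rupekoedekerighug/ → rupekoedekerighuk.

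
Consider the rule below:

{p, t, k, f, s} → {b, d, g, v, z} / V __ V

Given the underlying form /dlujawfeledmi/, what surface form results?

No segment of /dlujawfeledmi/ meets the structural description of the rule, so the form surfaces unchanged.

dlujawfeledmi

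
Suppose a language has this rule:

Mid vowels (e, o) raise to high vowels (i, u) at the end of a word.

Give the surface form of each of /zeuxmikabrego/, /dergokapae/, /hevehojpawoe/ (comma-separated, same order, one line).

/zeuxmikabrego/: /o/ is a mid vowel in word-final position, so it raises to [u]. → [zeuxmikabregu].
/dergokapae/: /e/ is a mid vowel in word-final position, so it raises to [i]. → [dergokapai].
/hevehojpawoe/: /e/ is a mid vowel in word-final position, so it raises to [i]. → [hevehojpawoi].

zeuxmikabregu, dergokapai, hevehojpawoi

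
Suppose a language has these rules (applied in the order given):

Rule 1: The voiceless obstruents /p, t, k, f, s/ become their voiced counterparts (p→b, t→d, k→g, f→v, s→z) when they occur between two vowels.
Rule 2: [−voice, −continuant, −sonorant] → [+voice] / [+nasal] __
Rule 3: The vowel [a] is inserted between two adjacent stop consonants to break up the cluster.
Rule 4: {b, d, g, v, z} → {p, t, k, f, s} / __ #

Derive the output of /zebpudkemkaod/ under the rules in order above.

zebapudakemgaot

Rule 1 (intervocalic voicing): no segment meets the environment; /zebpudkemkaod/ is unchanged.
Rule 2 (post-nasal voicing): /k/ is a voiceless stop immediately after the nasal /m/, so it voices to [g]. /zebpudkemkaod/ → zebpudkemgaod.
Rule 3 (stop-cluster a-epenthesis): /b/ and /p/ form a stop–stop cluster, so [a] is inserted between them. /d/ and /k/ form a stop–stop cluster, so [a] is inserted between them. /zebpudkemgaod/ → zebapudakemgaod.
Rule 4 (final devoicing): /d/ is a voiced obstruent in word-final position, so it devoices to [t]. /zebapudakemgaod/ → zebapudakemgaot.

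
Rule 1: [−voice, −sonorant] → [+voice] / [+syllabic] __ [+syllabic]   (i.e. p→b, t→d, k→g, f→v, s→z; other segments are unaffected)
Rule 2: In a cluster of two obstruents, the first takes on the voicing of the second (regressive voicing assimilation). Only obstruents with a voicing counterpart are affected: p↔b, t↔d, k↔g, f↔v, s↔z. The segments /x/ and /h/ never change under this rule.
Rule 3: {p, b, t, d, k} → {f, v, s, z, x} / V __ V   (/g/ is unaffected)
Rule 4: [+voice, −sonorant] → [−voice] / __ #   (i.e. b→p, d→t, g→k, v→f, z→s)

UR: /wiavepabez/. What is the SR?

wiavevaves

Rule 1 (intervocalic voicing): /p/ is a voiceless obstruent between vowels /e/ and /a/, so it voices to [b]. /wiavepabez/ → wiavebabez.
Rule 2 (regressive voicing assimilation): no segment meets the environment; /wiavebabez/ is unchanged.
Rule 3 (intervocalic spirantization): /b/ is a stop between vowels /e/ and /a/, so it spirantizes to the fricative [v]. /b/ is a stop between vowels /a/ and /e/, so it spirantizes to the fricative [v]. /wiavebabez/ → wiavevavez.
Rule 4 (final devoicing): /z/ is a voiced obstruent in word-final position, so it devoices to [s]. /wiavevavez/ → wiavevaves.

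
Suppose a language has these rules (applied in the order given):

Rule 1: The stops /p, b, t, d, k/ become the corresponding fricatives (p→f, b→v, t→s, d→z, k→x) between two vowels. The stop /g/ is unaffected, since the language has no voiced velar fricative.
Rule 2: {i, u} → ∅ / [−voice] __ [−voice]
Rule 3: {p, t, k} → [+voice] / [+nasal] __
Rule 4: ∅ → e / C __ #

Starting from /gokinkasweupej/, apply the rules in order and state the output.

goxingasweufeje

Rule 1 (intervocalic spirantization): /k/ is a stop between vowels /o/ and /i/, so it spirantizes to the fricative [x]. /p/ is a stop between vowels /u/ and /e/, so it spirantizes to the fricative [f]. /gokinkasweupej/ → goxinkasweufej.
Rule 2 (high vowel syncope): no segment meets the environment; /goxinkasweufej/ is unchanged.
Rule 3 (post-nasal voicing): /k/ is a voiceless stop immediately after the nasal /n/, so it voices to [g]. /goxinkasweufej/ → goxingasweufej.
Rule 4 (final e-epenthesis): the form ends in the consonant /j/, so [e] is inserted word-finally. /goxingasweufej/ → goxingasweufeje.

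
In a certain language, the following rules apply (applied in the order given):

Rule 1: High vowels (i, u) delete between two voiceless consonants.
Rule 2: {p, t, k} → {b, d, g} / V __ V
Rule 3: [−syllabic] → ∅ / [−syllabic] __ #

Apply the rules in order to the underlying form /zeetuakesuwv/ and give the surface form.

zeeduagesuw

Rule 1 (high vowel syncope): no segment meets the environment; /zeetuakesuwv/ is unchanged.
Rule 2 (intervocalic voicing): /t/ is a voiceless stop between vowels /e/ and /u/, so it voices to [d]. /k/ is a voiceless stop between vowels /a/ and /e/, so it voices to [g]. /zeetuakesuwv/ → zeeduagesuwv.
Rule 3 (final cluster simplification): /v/ is the second consonant of a word-final cluster /wv/, so it deletes. /zeeduagesuwv/ → zeeduagesuw.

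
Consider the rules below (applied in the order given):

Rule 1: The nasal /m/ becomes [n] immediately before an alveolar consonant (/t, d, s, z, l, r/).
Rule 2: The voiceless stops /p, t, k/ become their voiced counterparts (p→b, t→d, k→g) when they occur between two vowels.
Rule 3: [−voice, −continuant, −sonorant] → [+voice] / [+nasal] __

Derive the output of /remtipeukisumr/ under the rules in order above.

rendibeugisunr

Rule 1 (nasal place assimilation): /m/ precedes the alveolar consonant /t/, so it assimilates in place to [n]. /m/ precedes the alveolar consonant /r/, so it assimilates in place to [n]. /remtipeukisumr/ → rentipeukisunr.
Rule 2 (intervocalic voicing): /p/ is a voiceless stop between vowels /i/ and /e/, so it voices to [b]. /k/ is a voiceless stop between vowels /u/ and /i/, so it voices to [g]. /rentipeukisunr/ → rentibeugisunr.
Rule 3 (post-nasal voicing): /t/ is a voiceless stop immediately after the nasal /n/, so it voices to [d]. /rentibeugisunr/ → rendibeugisunr.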